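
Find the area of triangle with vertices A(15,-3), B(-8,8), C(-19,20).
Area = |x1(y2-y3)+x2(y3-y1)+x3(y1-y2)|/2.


15*(8-20) = -180
-8*(20+ 3) = -184
-19*(-3-8) = 209
sum = -155
Area = |-155|/2 = 77.5000

77.5000 sq units


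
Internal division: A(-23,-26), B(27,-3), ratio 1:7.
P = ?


Px = (1*27 + 7*(-23))/8 = -134/8 = -16.7500
Py = (1*(-3) + 7*(-26))/8 = -185/8 = -23.1250

P = (-16.7500, -23.1250)


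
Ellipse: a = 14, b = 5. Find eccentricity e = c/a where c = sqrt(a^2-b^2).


c = sqrt(196-25) = sqrt(171) = 13.0767
e = c/a = sqrt(171)/14 = 0.9340

e = 0.9340


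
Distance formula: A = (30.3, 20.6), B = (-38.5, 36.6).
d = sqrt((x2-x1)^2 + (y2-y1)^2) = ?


dx = -38.5 - 30.3 = -68.8
dy = 36.6 - 20.6 = 16.0
d = sqrt(4733.44 + 256.0) = sqrt(4989.44) = 70.6360

70.6360


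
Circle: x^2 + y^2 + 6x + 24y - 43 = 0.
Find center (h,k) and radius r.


h = -D/2 = -6/2 = -3
k = -E/2 = -24/2 = -12
r^2 = h^2 + k^2 - F = 9 + 144 + 43 = 196
r = 14

Center (-3, -12), radius = 14


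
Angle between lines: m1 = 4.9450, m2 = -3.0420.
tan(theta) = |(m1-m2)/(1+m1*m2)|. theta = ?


m1-m2 = 7.987
1+m1*m2 = -14.04269
tan(theta) = |7.987/(-14.04269)| = 0.568766
theta = arctan(|7.987/(-14.04269)|) = 29.6297 degrees (acute angle)

29.6297 degrees


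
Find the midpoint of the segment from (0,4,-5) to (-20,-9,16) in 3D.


Mx = (0- 20)/2 = -10.0000
My = (4- 9)/2 = -2.5000
Mz = (-5+16)/2 = 5.5000

M = (-10.0000, -2.5000, 5.5000)


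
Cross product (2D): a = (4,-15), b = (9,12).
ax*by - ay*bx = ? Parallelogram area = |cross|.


cross = 4*12 + 15*9 = 48 + 135 = 183
Parallelogram area = |183| = 183

cross = 183, parallelogram area = 183


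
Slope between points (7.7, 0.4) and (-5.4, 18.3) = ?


dy = 18.3 - 0.4 = 17.9
dx = -5.4 - 7.7 = -13.1
m = 17.9/(-13.1) = -1.3664

m = -1.3664


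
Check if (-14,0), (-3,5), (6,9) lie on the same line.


-14*(5-9) - 3*(9-0) + 6*(0-5)
= 56 - 27 - 30 = -1

No, not collinear (determinant = -1)


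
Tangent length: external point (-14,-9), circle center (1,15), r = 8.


d = sqrt((-14-1)^2 + (-9-15)^2) = sqrt(225+576) = 28.3019
L = sqrt(801.0000 - 64) = sqrt(737.0000) = 27.1477

27.1477


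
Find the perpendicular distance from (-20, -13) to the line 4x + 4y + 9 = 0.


|4*(-20) + 4*(-13) + 9| = |-123| = 123
sqrt(16 + 16) = sqrt(32) = 5.6569
d = 123/sqrt(32) = 21.7435

21.7435


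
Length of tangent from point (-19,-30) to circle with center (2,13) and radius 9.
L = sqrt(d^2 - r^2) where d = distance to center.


d = sqrt((-19-2)^2 + (-30-13)^2) = sqrt(441+1849) = 47.8539
L = sqrt(2290.0000 - 81) = sqrt(2209.0000) = 47.0000

47.0000


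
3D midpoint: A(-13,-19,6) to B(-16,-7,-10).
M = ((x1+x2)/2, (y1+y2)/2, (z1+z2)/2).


Mx = (-13- 16)/2 = -14.5000
My = (-19- 7)/2 = -13.0000
Mz = (6- 10)/2 = -2.0000

M = (-14.5000, -13.0000, -2.0000)


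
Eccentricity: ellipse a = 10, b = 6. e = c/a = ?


c = sqrt(100-36) = sqrt(64) = 8.0000
e = c/a = 8/10 = 0.8000

e = 0.8000


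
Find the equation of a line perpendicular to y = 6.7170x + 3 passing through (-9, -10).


Perpendicular slope = -1/m1 = -1/6.7170 = -0.1489
b2 = y0 - m2*x0 = -10 - 9/6.7170 = -10 - 1.3399 = -11.3399

y = -0.1489x - 11.3399


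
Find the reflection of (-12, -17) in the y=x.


Reflection rule for y=x: (y, x)
(-12, -17) -> (-17, -12)

(-17, -12)


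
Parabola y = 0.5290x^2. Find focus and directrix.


a = 0.5290
1/(4a) = 0.4726
Focus = (0, 0.4726)
Directrix: y = -0.4726

Focus = (0, 0.4726), Directrix: y = -0.4726


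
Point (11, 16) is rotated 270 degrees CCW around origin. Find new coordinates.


cos(270) = 0, sin(270) = -1
x' = 11*0 - 16*(-1) = 16
y' = 11*(-1) + 16*0 = -11

(16, -11)


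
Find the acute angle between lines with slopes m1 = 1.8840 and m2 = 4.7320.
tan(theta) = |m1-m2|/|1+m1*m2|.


m1-m2 = -2.848
1+m1*m2 = 9.915088
tan(theta) = |-2.848/9.915088| = 0.287239
theta = arctan(|-2.848/9.915088|) = 16.0261 degrees (acute angle)

16.0261 degrees


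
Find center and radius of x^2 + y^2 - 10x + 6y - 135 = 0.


h = -D/2 = 10/2 = 5
k = -E/2 = -6/2 = -3
r^2 = h^2 + k^2 - F = 25 + 9 + 135 = 169
r = 13

Center (5, -3), radius = 13


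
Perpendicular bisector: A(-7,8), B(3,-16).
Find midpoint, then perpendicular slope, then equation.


Midpoint = (-2, -4)
Slope of AB = dy/dx = -24/10 = -2.4000
Perp slope = -dx/dy = 10/24 = 0.4167
b = My - (perp slope)*Mx = -4 + (10*(-2))/(-24) = -4 + 0.8333 = -3.1667

y = 0.4167x - 3.1667


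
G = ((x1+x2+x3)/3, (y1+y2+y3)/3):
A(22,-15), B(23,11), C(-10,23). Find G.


Gx = (22+23- 10)/3 = 35/3 = 11.6667
Gy = (-15+11+23)/3 = 19/3 = 6.3333

G = (11.6667, 6.3333)


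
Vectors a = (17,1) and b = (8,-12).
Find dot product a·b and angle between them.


a·b = 17*8 + 1*(-12) = 136 - 12 = 124
|a| = sqrt(289+1) = 17.0294
|b| = sqrt(64+144) = 14.4222
cos(theta) = 124/(sqrt(290)*sqrt(208)) = 124/sqrt(60320) = 0.504883
theta = arccos(124/sqrt(60320)) = 59.6764 degrees

a·b = 124, theta = 59.6764 deg


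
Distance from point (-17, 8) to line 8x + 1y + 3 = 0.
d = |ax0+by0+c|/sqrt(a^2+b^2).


|8*(-17) + 1*8 + 3| = |-125| = 125
sqrt(64 + 1) = sqrt(65) = 8.0623
d = 125/sqrt(65) = 15.5043

15.5043


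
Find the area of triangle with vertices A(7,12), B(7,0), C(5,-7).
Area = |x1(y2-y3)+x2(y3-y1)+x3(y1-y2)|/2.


7*(0+ 7) = 49
7*(-7-12) = -133
5*(12-0) = 60
sum = -24
Area = |-24|/2 = 12.0000

12.0000 sq units


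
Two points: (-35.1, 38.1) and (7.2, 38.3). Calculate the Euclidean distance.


dx = 7.2 + 35.1 = 42.3
dy = 38.3 - 38.1 = 0.2
d = sqrt(1789.29 + 0.04) = sqrt(1789.33) = 42.3005

42.3005


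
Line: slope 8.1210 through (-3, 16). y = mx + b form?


y - 16 = 8.1210(x + 3)
y = 8.1210x + 16 - 8.1210*(-3)
y = 8.1210x + 40.3630

y = 8.1210x + 40.3630


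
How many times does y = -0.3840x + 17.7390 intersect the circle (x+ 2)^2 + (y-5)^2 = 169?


Substitute y = -0.3840x + 17.7390: (x+ 2)^2 + (-0.3840x+17.7390-5)^2 = 169
Expand to Ax^2 + Bx + C = 0, where b-k = 12.739
A = 1+m^2 = 1.147456
B = 2(m(b-k) - h) = 2(-0.3840*12.739 + 2) = -5.783552
C = h^2 + (b-k)^2 - r^2 = 4 + 162.282121 - 169 = -2.717879
disc = B^2-4AC = 33.4495 + 12.4746 = 45.9241
disc > 0

2 intersection points


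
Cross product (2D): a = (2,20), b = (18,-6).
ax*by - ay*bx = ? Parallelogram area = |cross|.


cross = 2*(-6) - 20*18 = -12 - 360 = -372
Parallelogram area = |-372| = 372

cross = -372, parallelogram area = 372


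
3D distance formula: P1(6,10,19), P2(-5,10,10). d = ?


dx=-11, dy=0, dz=-9
d = sqrt(121+0+81) = sqrt(202) = 14.2127

14.2127


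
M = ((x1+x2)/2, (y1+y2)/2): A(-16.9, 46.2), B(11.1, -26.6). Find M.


Mx = (-16.9 + 11.1)/2 = -5.8/2 = -2.9000
My = (46.2 - 26.6)/2 = 19.6/2 = 9.8000

(-2.9000, 9.8000)


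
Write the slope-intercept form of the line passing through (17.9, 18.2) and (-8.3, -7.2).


m = (-25.4)/(-26.2) = 0.9695
b = y1 - m*x1 = 18.2 - (-25.4*17.9)/(-26.2) = 18.2 - 17.3534 = 0.8466

y = 0.9695x + 0.8466


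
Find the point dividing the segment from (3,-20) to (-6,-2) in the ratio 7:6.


Px = (7*(-6) + 6*3)/13 = -24/13 = -1.8462
Py = (7*(-2) + 6*(-20))/13 = -134/13 = -10.3077

P = (-1.8462, -10.3077)


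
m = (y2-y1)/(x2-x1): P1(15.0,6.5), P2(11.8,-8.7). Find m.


dy = -8.7 - 6.5 = -15.2
dx = 11.8 - 15.0 = -3.2
m = -15.2/(-3.2) = 4.7500

m = 4.7500


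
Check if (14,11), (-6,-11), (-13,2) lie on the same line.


14*(-11-2) - 6*(2-11) - 13*(11+ 11)
= -182 + 54 - 286 = -414

No, not collinear (determinant = -414)


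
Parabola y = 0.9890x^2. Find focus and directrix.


a = 0.9890
1/(4a) = 0.2528
Focus = (0, 0.2528)
Directrix: y = -0.2528

Focus = (0, 0.2528), Directrix: y = -0.2528


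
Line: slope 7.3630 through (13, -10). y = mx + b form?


y + 10 = 7.3630(x - 13)
y = 7.3630x - 10 - 7.3630*13
y = 7.3630x - 105.7190

y = 7.3630x - 105.7190


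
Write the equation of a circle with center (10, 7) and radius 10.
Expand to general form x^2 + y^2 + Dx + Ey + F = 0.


(x-10)^2 + (y-7)^2 = 10^2
D = -2h = -20, E = -2k = -14
F = h^2+k^2-r^2 = 100+49-100 = 49

x^2 + y^2 - 20x - 14y + 49 = 0


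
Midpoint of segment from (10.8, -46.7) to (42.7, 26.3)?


Mx = (10.8 + 42.7)/2 = 53.5/2 = 26.7500
My = (-46.7 + 26.3)/2 = -20.4/2 = -10.2000

(26.7500, -10.2000)


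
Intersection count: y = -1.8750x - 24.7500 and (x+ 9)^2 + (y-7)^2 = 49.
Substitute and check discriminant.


Substitute y = -1.8750x - 24.7500: (x+ 9)^2 + (-1.8750x- 24.7500-7)^2 = 49
Expand to Ax^2 + Bx + C = 0, where b-k = -31.75
A = 1+m^2 = 4.515625
B = 2(m(b-k) - h) = 2(-1.8750*(-31.75) + 9) = 137.0625
C = h^2 + (b-k)^2 - r^2 = 81 + 1008.0625 - 49 = 1040.0625
disc = B^2-4AC = 18786.1289 - 18786.1289 = 0
disc = 0

1 intersection point (tangent)


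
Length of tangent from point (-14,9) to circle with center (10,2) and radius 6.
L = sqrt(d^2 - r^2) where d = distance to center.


d = sqrt((-14-10)^2 + (9-2)^2) = sqrt(576+49) = 25.0000
L = sqrt(625.0000 - 36) = sqrt(589.0000) = 24.2693

24.2693


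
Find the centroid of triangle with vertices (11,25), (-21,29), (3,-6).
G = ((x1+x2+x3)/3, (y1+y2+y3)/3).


Gx = (11- 21+3)/3 = -7/3 = -2.3333
Gy = (25+29- 6)/3 = 48/3 = 16.0000

G = (-2.3333, 16.0000)


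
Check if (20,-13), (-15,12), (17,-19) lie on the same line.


20*(12+ 19) - 15*(-19+ 13) + 17*(-13-12)
= 620 + 90 - 425 = 285

No, not collinear (determinant = 285)


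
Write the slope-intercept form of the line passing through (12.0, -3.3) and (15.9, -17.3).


m = (-14.0)/(3.9) = -3.5897
b = y1 - m*x1 = -3.3 - (-14.0*12.0)/(3.9) = -3.3 + 43.0769 = 39.7769

y = -3.5897x + 39.7769


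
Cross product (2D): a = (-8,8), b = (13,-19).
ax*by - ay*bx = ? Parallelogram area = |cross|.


cross = -8*(-19) - 8*13 = 152 - 104 = 48
Parallelogram area = |48| = 48

cross = 48, parallelogram area = 48


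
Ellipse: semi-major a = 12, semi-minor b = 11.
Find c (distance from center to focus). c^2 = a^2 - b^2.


c^2 = 12^2 - 11^2 = 144 - 121 = 23
c = sqrt(23) = 4.7958

c = 4.7958


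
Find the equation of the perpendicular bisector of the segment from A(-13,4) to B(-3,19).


Midpoint = (-8, 11.5)
Slope of AB = dy/dx = 15/10 = 1.5000
Perp slope = -dx/dy = -10/15 = -0.6667
b = My - (perp slope)*Mx = 11.5 + (10*(-8))/15 = 11.5 - 5.3333 = 6.1667

y = -0.6667x + 6.1667


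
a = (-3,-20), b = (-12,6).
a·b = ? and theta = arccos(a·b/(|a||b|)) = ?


a·b = -3*(-12) - 20*6 = 36 - 120 = -84
|a| = sqrt(9+400) = 20.2237
|b| = sqrt(144+36) = 13.4164
cos(theta) = -84/(sqrt(409)*sqrt(180)) = -84/sqrt(73620) = -0.309586
theta = arccos(-84/sqrt(73620)) = 108.0343 degrees

a·b = -84, theta = 108.0343 deg


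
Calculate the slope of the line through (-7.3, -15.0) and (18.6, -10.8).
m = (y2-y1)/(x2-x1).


dy = -10.8 + 15.0 = 4.2
dx = 18.6 + 7.3 = 25.9
m = 4.2/25.9 = 0.1622

m = 0.1622


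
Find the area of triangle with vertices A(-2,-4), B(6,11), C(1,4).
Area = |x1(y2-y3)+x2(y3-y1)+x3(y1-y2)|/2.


-2*(11-4) = -14
6*(4+ 4) = 48
1*(-4-11) = -15
sum = 19
Area = |19|/2 = 9.5000

9.5000 sq units


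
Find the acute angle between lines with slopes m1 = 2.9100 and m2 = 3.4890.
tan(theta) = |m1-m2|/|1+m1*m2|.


m1-m2 = -0.579
1+m1*m2 = 11.15299
tan(theta) = |-0.579/11.15299| = 0.051914
theta = arctan(|-0.579/11.15299|) = 2.9718 degrees (acute angle)

2.9718 degrees


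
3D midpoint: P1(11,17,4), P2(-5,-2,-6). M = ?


Mx = (11- 5)/2 = 3.0000
My = (17- 2)/2 = 7.5000
Mz = (4- 6)/2 = -1.0000

M = (3.0000, 7.5000, -1.0000)


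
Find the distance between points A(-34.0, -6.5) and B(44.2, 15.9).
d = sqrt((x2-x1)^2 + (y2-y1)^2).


dx = 44.2 + 34.0 = 78.2
dy = 15.9 + 6.5 = 22.4
d = sqrt(6115.24 + 501.76) = sqrt(6617) = 81.3449

81.3449


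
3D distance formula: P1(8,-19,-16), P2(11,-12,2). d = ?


dx=3, dy=7, dz=18
d = sqrt(9+49+324) = sqrt(382) = 19.5448

19.5448


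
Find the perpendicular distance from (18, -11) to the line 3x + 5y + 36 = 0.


|3*18 + 5*(-11) + 36| = |35| = 35
sqrt(9 + 25) = sqrt(34) = 5.8310
d = 35/sqrt(34) = 6.0025

6.0025


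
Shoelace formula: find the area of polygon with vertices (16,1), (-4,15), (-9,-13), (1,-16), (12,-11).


sum(xi*y_{i+1}) = 16*15 - 4*(-13) - 9*(-16) + 1*(-11) + 12*1 = 437
sum(yi*x_{i+1}) = 1*(-4) + 15*(-9) - 13*1 - 16*12 - 11*16 = -520
Area = |437 + 520|/2 = 957/2 = 478.5000

478.5000 sq units


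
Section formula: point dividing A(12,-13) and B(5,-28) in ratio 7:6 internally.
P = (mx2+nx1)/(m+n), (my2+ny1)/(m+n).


Px = (7*5 + 6*12)/13 = 107/13 = 8.2308
Py = (7*(-28) + 6*(-13))/13 = -274/13 = -21.0769

P = (8.2308, -21.0769)


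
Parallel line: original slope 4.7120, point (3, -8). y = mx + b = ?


Parallel lines have equal slopes.
m2 = 4.7120
b2 = -8 - 4.7120*3 = -22.1360

y = 4.7120x - 22.1360


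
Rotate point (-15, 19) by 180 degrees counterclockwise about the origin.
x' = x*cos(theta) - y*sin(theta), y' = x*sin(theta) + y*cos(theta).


cos(180) = -1, sin(180) = 0
x' = -15*(-1) - 19*0 = 15
y' = -15*0 + 19*(-1) = -19

(15, -19)


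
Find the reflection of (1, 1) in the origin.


Reflection rule for origin: (-x, -y)
(1, 1) -> (-1, -1)

(-1, -1)


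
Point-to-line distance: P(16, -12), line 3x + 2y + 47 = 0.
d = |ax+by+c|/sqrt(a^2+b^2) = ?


|3*16 + 2*(-12) + 47| = |71| = 71
sqrt(9 + 4) = sqrt(13) = 3.6056
d = 71/sqrt(13) = 19.6919

19.6919


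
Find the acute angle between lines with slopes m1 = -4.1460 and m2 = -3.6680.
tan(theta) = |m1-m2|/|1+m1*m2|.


m1-m2 = -0.478
1+m1*m2 = 16.207528
tan(theta) = |-0.478/16.207528| = 0.029492
theta = arctan(|-0.478/16.207528|) = 1.6893 degrees (acute angle)

1.6893 degrees


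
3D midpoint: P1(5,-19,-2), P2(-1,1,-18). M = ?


Mx = (5- 1)/2 = 2.0000
My = (-19+1)/2 = -9.0000
Mz = (-2- 18)/2 = -10.0000

M = (2.0000, -9.0000, -10.0000)


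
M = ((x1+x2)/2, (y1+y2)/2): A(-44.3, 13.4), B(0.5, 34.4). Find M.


Mx = (-44.3 + 0.5)/2 = -43.8/2 = -21.9000
My = (13.4 + 34.4)/2 = 47.8/2 = 23.9000

(-21.9000, 23.9000)


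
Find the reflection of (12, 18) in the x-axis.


Reflection rule for x-axis: (x, -y)
(12, 18) -> (12, -18)

(12, -18)


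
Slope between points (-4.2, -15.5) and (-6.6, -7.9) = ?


dy = -7.9 + 15.5 = 7.6
dx = -6.6 + 4.2 = -2.4
m = 7.6/(-2.4) = -3.1667

m = -3.1667


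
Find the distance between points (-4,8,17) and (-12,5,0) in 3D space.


dx=-8, dy=-3, dz=-17
d = sqrt(64+9+289) = sqrt(362) = 19.0263

19.0263


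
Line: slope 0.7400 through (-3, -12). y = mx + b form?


y + 12 = 0.7400(x + 3)
y = 0.7400x - 12 - 0.7400*(-3)
y = 0.7400x - 9.7800

y = 0.7400x - 9.7800


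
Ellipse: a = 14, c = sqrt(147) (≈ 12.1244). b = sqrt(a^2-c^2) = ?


b^2 = 14^2 - (sqrt(147))^2 = 196 - 147 = 49
b = sqrt(49) = 7

b = 7


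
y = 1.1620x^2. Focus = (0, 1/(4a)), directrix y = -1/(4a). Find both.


a = 1.1620
1/(4a) = 0.2151
Focus = (0, 0.2151)
Directrix: y = -0.2151

Focus = (0, 0.2151), Directrix: y = -0.2151


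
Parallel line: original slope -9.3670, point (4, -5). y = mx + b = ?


Parallel lines have equal slopes.
m2 = -9.3670
b2 = -5 + 9.3670*4 = 32.4680

y = -9.3670x + 32.4680


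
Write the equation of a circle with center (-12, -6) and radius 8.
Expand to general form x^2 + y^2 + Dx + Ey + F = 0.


(x+ 12)^2 + (y+ 6)^2 = 8^2
D = -2h = 24, E = -2k = 12
F = h^2+k^2-r^2 = 144+36-64 = 116

x^2 + y^2 + 24x + 12y + 116 = 0


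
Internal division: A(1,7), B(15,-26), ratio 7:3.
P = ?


Px = (7*15 + 3*1)/10 = 108/10 = 10.8000
Py = (7*(-26) + 3*7)/10 = -161/10 = -16.1000

P = (10.8000, -16.1000)


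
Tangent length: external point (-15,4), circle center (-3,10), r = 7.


d = sqrt((-15+ 3)^2 + (4-10)^2) = sqrt(144+36) = 13.4164
L = sqrt(180.0000 - 49) = sqrt(131.0000) = 11.4455

11.4455


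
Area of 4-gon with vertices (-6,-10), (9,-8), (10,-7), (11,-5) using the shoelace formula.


sum(xi*y_{i+1}) = -6*(-8) + 9*(-7) + 10*(-5) + 11*(-10) = -175
sum(yi*x_{i+1}) = -10*9 - 8*10 - 7*11 - 5*(-6) = -217
Area = |-175 + 217|/2 = 42/2 = 21.0000

21.0000 sq units


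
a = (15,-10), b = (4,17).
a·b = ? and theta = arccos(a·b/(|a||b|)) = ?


a·b = 15*4 - 10*17 = 60 - 170 = -110
|a| = sqrt(225+100) = 18.0278
|b| = sqrt(16+289) = 17.4642
cos(theta) = -110/(sqrt(325)*sqrt(305)) = -110/sqrt(99125) = -0.349382
theta = arccos(-110/sqrt(99125)) = 110.4495 degrees

a·b = -110, theta = 110.4495 deg


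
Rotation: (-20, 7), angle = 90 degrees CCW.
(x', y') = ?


cos(90) = 0, sin(90) = 1
x' = -20*0 - 7*1 = -7
y' = -20*1 + 7*0 = -20

(-7, -20)


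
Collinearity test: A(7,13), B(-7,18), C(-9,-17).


7*(18+ 17) - 7*(-17-13) - 9*(13-18)
= 245 + 210 + 45 = 500

No, not collinear (determinant = 500)


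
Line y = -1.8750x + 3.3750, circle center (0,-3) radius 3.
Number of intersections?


Substitute y = -1.8750x + 3.3750: (x-0)^2 + (-1.8750x+3.3750+ 3)^2 = 9
Expand to Ax^2 + Bx + C = 0, where b-k = 6.375
A = 1+m^2 = 4.515625
B = 2(m(b-k) - h) = 2(-1.8750*6.375 - 0) = -23.90625
C = h^2 + (b-k)^2 - r^2 = 0 + 40.640625 - 9 = 31.640625
disc = B^2-4AC = 571.5088 - 571.5088 = 0
disc = 0

1 intersection point (tangent)


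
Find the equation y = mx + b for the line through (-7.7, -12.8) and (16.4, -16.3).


m = (-3.5)/(24.1) = -0.1452
b = y1 - m*x1 = -12.8 - (-3.5*(-7.7))/(24.1) = -12.8 - 1.1183 = -13.9183

y = -0.1452x - 13.9183


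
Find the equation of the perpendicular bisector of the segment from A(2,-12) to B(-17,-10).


Midpoint = (-7.5, -11)
Slope of AB = dy/dx = 2/(-19) = -0.1053
Perp slope = -dx/dy = 19/2 = 9.5000
b = My - (perp slope)*Mx = -11 + (-19*(-7.5))/2 = -11 + 71.2500 = 60.2500

y = 9.5000x + 60.2500


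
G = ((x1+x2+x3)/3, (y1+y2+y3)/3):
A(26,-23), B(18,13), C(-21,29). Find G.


Gx = (26+18- 21)/3 = 23/3 = 7.6667
Gy = (-23+13+29)/3 = 19/3 = 6.3333

G = (7.6667, 6.3333)


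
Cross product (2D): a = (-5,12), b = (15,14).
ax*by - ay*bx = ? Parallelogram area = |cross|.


cross = -5*14 - 12*15 = -70 - 180 = -250
Parallelogram area = |-250| = 250

cross = -250, parallelogram area = 250


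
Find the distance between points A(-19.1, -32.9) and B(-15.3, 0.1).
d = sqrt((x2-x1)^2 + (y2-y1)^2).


dx = -15.3 + 19.1 = 3.8
dy = 0.1 + 32.9 = 33.0
d = sqrt(14.44 + 1089.0) = sqrt(1103.44) = 33.2181

33.2181


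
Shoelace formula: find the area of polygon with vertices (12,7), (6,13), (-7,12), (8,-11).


sum(xi*y_{i+1}) = 12*13 + 6*12 - 7*(-11) + 8*7 = 361
sum(yi*x_{i+1}) = 7*6 + 13*(-7) + 12*8 - 11*12 = -85
Area = |361 + 85|/2 = 446/2 = 223.0000

223.0000 sq units


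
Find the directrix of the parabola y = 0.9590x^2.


a = 0.9590
1/(4a) = 0.2607
directrix: y = -0.2607 = -0.2607

y = -0.2607


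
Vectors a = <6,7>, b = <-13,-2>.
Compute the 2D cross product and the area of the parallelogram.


cross = 6*(-2) - 7*(-13) = -12 + 91 = 79
Parallelogram area = |79| = 79

cross = 79, parallelogram area = 79


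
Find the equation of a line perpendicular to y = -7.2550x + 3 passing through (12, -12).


Perpendicular slope = -1/m1 = -1/(-7.2550) = 0.1378
b2 = y0 - m2*x0 = -12 + 12/(-7.2550) = -12 - 1.6540 = -13.6540

y = 0.1378x - 13.6540


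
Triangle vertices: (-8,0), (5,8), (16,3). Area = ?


-8*(8-3) = -40
5*(3-0) = 15
16*(0-8) = -128
sum = -153
Area = |-153|/2 = 76.5000

76.5000 sq units


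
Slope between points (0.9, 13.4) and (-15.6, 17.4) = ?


dy = 17.4 - 13.4 = 4
dx = -15.6 - 0.9 = -16.5
m = 4/(-16.5) = -0.2424

m = -0.2424


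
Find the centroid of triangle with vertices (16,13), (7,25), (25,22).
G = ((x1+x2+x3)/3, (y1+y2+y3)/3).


Gx = (16+7+25)/3 = 48/3 = 16.0000
Gy = (13+25+22)/3 = 60/3 = 20.0000

G = (16.0000, 20.0000)


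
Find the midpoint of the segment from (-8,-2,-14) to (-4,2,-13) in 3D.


Mx = (-8- 4)/2 = -6.0000
My = (-2+2)/2 = 0
Mz = (-14- 13)/2 = -13.5000

M = (-6.0000, 0, -13.5000)


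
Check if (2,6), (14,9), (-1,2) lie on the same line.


2*(9-2) + 14*(2-6) - 1*(6-9)
= 14 - 56 + 3 = -39

No, not collinear (determinant = -39)


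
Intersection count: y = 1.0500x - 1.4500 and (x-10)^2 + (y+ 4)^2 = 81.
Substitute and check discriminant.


Substitute y = 1.0500x - 1.4500: (x-10)^2 + (1.0500x- 1.4500+ 4)^2 = 81
Expand to Ax^2 + Bx + C = 0, where b-k = 2.55
A = 1+m^2 = 2.1025
B = 2(m(b-k) - h) = 2(1.0500*2.55 - 10) = -14.645
C = h^2 + (b-k)^2 - r^2 = 100 + 6.5025 - 81 = 25.5025
disc = B^2-4AC = 214.4760 - 214.4760 = 0
disc = 0

1 intersection point (tangent)


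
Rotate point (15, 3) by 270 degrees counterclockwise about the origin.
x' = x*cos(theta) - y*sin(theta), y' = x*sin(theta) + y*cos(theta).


cos(270) = 0, sin(270) = -1
x' = 15*0 - 3*(-1) = 3
y' = 15*(-1) + 3*0 = -15

(3, -15)


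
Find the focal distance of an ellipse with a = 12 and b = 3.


c^2 = 12^2 - 3^2 = 144 - 9 = 135
c = sqrt(135) = 11.6190

c = 11.6190


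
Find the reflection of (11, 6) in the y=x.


Reflection rule for y=x: (y, x)
(11, 6) -> (6, 11)

(6, 11)


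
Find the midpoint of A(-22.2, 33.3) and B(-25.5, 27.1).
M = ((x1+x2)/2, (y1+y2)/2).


Mx = (-22.2 - 25.5)/2 = -47.7/2 = -23.8500
My = (33.3 + 27.1)/2 = 60.4/2 = 30.2000

(-23.8500, 30.2000)


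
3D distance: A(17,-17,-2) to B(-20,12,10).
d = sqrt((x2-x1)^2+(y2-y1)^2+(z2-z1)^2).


dx=-37, dy=29, dz=12
d = sqrt(1369+841+144) = sqrt(2354) = 48.5180

48.5180


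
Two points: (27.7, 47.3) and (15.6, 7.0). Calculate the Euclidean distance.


dx = 15.6 - 27.7 = -12.1
dy = 7.0 - 47.3 = -40.3
d = sqrt(146.41 + 1624.09) = sqrt(1770.5) = 42.0773

42.0773


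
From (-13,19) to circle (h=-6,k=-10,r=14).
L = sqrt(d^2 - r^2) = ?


d = sqrt((-13+ 6)^2 + (19+ 10)^2) = sqrt(49+841) = 29.8329
L = sqrt(890.0000 - 196) = sqrt(694.0000) = 26.3439

26.3439


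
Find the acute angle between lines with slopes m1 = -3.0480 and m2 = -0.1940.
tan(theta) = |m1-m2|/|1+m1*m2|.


m1-m2 = -2.854
1+m1*m2 = 1.591312
tan(theta) = |-2.854/1.591312| = 1.793489
theta = arctan(|-2.854/1.591312|) = 60.8572 degrees (acute angle)

60.8572 degrees


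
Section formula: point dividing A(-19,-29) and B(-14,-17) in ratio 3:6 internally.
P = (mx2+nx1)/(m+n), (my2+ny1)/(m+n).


Px = (3*(-14) + 6*(-19))/9 = -156/9 = -17.3333
Py = (3*(-17) + 6*(-29))/9 = -225/9 = -25.0000

P = (-17.3333, -25.0000)


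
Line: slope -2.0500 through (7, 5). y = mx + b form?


y - 5 = -2.0500(x - 7)
y = -2.0500x + 5 + 2.0500*7
y = -2.0500x + 19.3500

y = -2.0500x + 19.3500


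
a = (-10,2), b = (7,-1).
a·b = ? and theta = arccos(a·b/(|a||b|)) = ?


a·b = -10*7 + 2*(-1) = -70 - 2 = -72
|a| = sqrt(100+4) = 10.1980
|b| = sqrt(49+1) = 7.0711
cos(theta) = -72/(sqrt(104)*sqrt(50)) = -72/sqrt(5200) = -0.998460
theta = arccos(-72/sqrt(5200)) = 176.8202 degrees

a·b = -72, theta = 176.8202 deg


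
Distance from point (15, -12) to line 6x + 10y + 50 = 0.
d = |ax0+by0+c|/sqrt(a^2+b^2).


|6*15 + 10*(-12) + 50| = |20| = 20
sqrt(36 + 100) = sqrt(136) = 11.6619
d = 20/sqrt(136) = 1.7150

1.7150


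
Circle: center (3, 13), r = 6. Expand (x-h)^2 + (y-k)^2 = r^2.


(x-3)^2 + (y-13)^2 = 6^2
D = -2h = -6, E = -2k = -26
F = h^2+k^2-r^2 = 9+169-36 = 142

x^2 + y^2 - 6x - 26y + 142 = 0


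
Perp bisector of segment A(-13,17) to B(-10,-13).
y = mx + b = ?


Midpoint = (-11.5, 2)
Slope of AB = dy/dx = -30/3 = -10.0000
Perp slope = -dx/dy = 3/30 = 0.1000
b = My - (perp slope)*Mx = 2 + (3*(-11.5))/(-30) = 2 + 1.1500 = 3.1500

y = 0.1000x + 3.1500


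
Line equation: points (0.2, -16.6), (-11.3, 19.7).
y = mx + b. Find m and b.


m = (36.3)/(-11.5) = -3.1565
b = y1 - m*x1 = -16.6 - (36.3*0.2)/(-11.5) = -16.6 + 0.6313 = -15.9687

y = -3.1565x - 15.9687


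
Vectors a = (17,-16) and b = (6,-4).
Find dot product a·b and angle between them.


a·b = 17*6 - 16*(-4) = 102 + 64 = 166
|a| = sqrt(289+256) = 23.3452
|b| = sqrt(36+16) = 7.2111
cos(theta) = 166/(sqrt(545)*sqrt(52)) = 166/sqrt(28340) = 0.986071
theta = arccos(166/sqrt(28340)) = 9.5742 degrees

a·b = 166, theta = 9.5742 deg


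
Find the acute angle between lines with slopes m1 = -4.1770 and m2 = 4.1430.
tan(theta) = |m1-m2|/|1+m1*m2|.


m1-m2 = -8.32
1+m1*m2 = -16.305311
tan(theta) = |-8.32/(-16.305311)| = 0.510263
theta = arctan(|-8.32/(-16.305311)|) = 27.0335 degrees (acute angle)

27.0335 degrees


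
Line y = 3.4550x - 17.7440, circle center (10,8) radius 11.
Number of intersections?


Substitute y = 3.4550x - 17.7440: (x-10)^2 + (3.4550x- 17.7440-8)^2 = 121
Expand to Ax^2 + Bx + C = 0, where b-k = -25.744
A = 1+m^2 = 12.937025
B = 2(m(b-k) - h) = 2(3.4550*(-25.744) - 10) = -197.89104
C = h^2 + (b-k)^2 - r^2 = 100 + 662.753536 - 121 = 641.753536
disc = B^2-4AC = 39160.8637 - 33209.5262 = 5951.3375
disc > 0

2 intersection points


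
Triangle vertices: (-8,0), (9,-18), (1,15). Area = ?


-8*(-18-15) = 264
9*(15-0) = 135
1*(0+ 18) = 18
sum = 417
Area = |417|/2 = 208.5000

208.5000 sq units


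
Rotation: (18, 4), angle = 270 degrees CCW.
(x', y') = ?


cos(270) = 0, sin(270) = -1
x' = 18*0 - 4*(-1) = 4
y' = 18*(-1) + 4*0 = -18

(4, -18)


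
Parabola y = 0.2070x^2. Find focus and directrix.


a = 0.2070
1/(4a) = 1.2077
Focus = (0, 1.2077)
Directrix: y = -1.2077

Focus = (0, 1.2077), Directrix: y = -1.2077


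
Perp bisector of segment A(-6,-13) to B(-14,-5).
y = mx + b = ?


Midpoint = (-10, -9)
Slope of AB = dy/dx = 8/(-8) = -1.0000
Perp slope = -dx/dy = 8/8 = 1.0000
b = My - (perp slope)*Mx = -9 + (-8*(-10))/8 = -9 + 10.0000 = 1.0000

y = 1.0000x + 1.0000


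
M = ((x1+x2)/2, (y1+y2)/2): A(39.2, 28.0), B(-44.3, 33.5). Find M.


Mx = (39.2 - 44.3)/2 = -5.1/2 = -2.5500
My = (28.0 + 33.5)/2 = 61.5/2 = 30.7500

(-2.5500, 30.7500)


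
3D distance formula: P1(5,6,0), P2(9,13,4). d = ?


dx=4, dy=7, dz=4
d = sqrt(16+49+16) = sqrt(81) = 9.0000

9.0000


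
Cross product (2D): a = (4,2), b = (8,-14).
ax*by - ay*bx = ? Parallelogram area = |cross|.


cross = 4*(-14) - 2*8 = -56 - 16 = -72
Parallelogram area = |-72| = 72

cross = -72, parallelogram area = 72


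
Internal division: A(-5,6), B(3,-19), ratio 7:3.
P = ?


Px = (7*3 + 3*(-5))/10 = 6/10 = 0.6000
Py = (7*(-19) + 3*6)/10 = -115/10 = -11.5000

P = (0.6000, -11.5000)


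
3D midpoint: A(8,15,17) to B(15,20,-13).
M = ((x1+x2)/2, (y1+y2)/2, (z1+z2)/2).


Mx = (8+15)/2 = 11.5000
My = (15+20)/2 = 17.5000
Mz = (17- 13)/2 = 2.0000

M = (11.5000, 17.5000, 2.0000)


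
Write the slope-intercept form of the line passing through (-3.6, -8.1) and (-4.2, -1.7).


m = (6.4)/(-0.6) = -10.6667
b = y1 - m*x1 = -8.1 - (6.4*(-3.6))/(-0.6) = -8.1 - 38.4000 = -46.5000

y = -10.6667x - 46.5000


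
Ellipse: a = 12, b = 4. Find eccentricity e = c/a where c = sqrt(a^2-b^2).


c = sqrt(144-16) = sqrt(128) = 11.3137
e = c/a = sqrt(128)/12 = 0.9428

e = 0.9428


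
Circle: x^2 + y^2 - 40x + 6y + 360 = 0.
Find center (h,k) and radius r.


h = -D/2 = 40/2 = 20
k = -E/2 = -6/2 = -3
r^2 = h^2 + k^2 - F = 400 + 9 - 360 = 49
r = 7

Center (20, -3), radius = 7


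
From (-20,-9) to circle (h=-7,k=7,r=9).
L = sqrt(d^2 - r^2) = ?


d = sqrt((-20+ 7)^2 + (-9-7)^2) = sqrt(169+256) = 20.6155
L = sqrt(425.0000 - 81) = sqrt(344.0000) = 18.5472

18.5472


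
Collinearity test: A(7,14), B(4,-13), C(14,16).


7*(-13-16) + 4*(16-14) + 14*(14+ 13)
= -203 + 8 + 378 = 183

No, not collinear (determinant = 183)


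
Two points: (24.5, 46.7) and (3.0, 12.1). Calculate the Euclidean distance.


dx = 3.0 - 24.5 = -21.5
dy = 12.1 - 46.7 = -34.6
d = sqrt(462.25 + 1197.16) = sqrt(1659.41) = 40.7359

40.7359


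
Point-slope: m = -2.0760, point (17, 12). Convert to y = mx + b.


y - 12 = -2.0760(x - 17)
y = -2.0760x + 12 + 2.0760*17
y = -2.0760x + 47.2920

y = -2.0760x + 47.2920


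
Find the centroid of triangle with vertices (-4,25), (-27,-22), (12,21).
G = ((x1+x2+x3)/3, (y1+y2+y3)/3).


Gx = (-4- 27+12)/3 = -19/3 = -6.3333
Gy = (25- 22+21)/3 = 24/3 = 8.0000

G = (-6.3333, 8.0000)


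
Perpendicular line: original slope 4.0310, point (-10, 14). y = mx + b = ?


Perpendicular slope = -1/m1 = -1/4.0310 = -0.2481
b2 = y0 - m2*x0 = 14 - 10/4.0310 = 14 - 2.4808 = 11.5192

y = -0.2481x + 11.5192


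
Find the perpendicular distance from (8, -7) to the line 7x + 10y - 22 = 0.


|7*8 + 10*(-7) - 22| = |-36| = 36
sqrt(49 + 100) = sqrt(149) = 12.2066
d = 36/sqrt(149) = 2.9492

2.9492


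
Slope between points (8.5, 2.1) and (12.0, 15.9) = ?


dy = 15.9 - 2.1 = 13.8
dx = 12.0 - 8.5 = 3.5
m = 13.8/3.5 = 3.9429

m = 3.9429


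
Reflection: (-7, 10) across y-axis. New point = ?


Reflection rule for y-axis: (-x, y)
(-7, 10) -> (7, 10)

(7, 10)


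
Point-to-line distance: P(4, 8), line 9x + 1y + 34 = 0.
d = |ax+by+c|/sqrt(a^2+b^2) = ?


|9*4 + 1*8 + 34| = |78| = 78
sqrt(81 + 1) = sqrt(82) = 9.0554
d = 78/sqrt(82) = 8.6137

8.6137


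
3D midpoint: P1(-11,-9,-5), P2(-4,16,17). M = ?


Mx = (-11- 4)/2 = -7.5000
My = (-9+16)/2 = 3.5000
Mz = (-5+17)/2 = 6.0000

M = (-7.5000, 3.5000, 6.0000)


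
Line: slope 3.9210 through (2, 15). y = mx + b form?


y - 15 = 3.9210(x - 2)
y = 3.9210x + 15 - 3.9210*2
y = 3.9210x + 7.1580

y = 3.9210x + 7.1580


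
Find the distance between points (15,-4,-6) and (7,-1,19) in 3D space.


dx=-8, dy=3, dz=25
d = sqrt(64+9+625) = sqrt(698) = 26.4197

26.4197


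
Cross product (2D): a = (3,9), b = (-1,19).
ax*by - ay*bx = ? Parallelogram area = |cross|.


cross = 3*19 - 9*(-1) = 57 + 9 = 66
Parallelogram area = |66| = 66

cross = 66, parallelogram area = 66


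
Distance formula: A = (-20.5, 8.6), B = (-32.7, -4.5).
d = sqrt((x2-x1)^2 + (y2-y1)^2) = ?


dx = -32.7 + 20.5 = -12.2
dy = -4.5 - 8.6 = -13.1
d = sqrt(148.84 + 171.61) = sqrt(320.45) = 17.9011

17.9011


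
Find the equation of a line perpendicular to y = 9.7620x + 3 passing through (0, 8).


Perpendicular slope = -1/m1 = -1/9.7620 = -0.1024
b2 = y0 - m2*x0 = 8 + 0/9.7620 = 8 + 0 = 8.0000

y = -0.1024x + 8.0000


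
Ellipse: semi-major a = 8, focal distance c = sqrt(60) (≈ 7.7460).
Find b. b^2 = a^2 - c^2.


b^2 = 8^2 - (sqrt(60))^2 = 64 - 60 = 4
b = sqrt(4) = 2

b = 2


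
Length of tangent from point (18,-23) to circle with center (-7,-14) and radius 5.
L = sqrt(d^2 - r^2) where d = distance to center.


d = sqrt((18+ 7)^2 + (-23+ 14)^2) = sqrt(625+81) = 26.5707
L = sqrt(706.0000 - 25) = sqrt(681.0000) = 26.0960

26.0960


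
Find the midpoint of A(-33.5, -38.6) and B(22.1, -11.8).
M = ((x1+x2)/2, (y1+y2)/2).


Mx = (-33.5 + 22.1)/2 = -11.4/2 = -5.7000
My = (-38.6 - 11.8)/2 = -50.4/2 = -25.2000

(-5.7000, -25.2000)


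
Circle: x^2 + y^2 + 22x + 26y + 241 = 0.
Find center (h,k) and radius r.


h = -D/2 = -22/2 = -11
k = -E/2 = -26/2 = -13
r^2 = h^2 + k^2 - F = 121 + 169 - 241 = 49
r = 7

Center (-11, -13), radius = 7


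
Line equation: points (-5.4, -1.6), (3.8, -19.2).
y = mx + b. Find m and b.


m = (-17.6)/(9.2) = -1.9130
b = y1 - m*x1 = -1.6 - (-17.6*(-5.4))/(9.2) = -1.6 - 10.3304 = -11.9304

y = -1.9130x - 11.9304


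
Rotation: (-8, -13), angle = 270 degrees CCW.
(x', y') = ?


cos(270) = 0, sin(270) = -1
x' = -8*0 + 13*(-1) = -13
y' = -8*(-1) - 13*0 = 8

(-13, 8)


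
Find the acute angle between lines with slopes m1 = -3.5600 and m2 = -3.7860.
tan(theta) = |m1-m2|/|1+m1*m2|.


m1-m2 = 0.226
1+m1*m2 = 14.47816
tan(theta) = |0.226/14.47816| = 0.015610
theta = arctan(|0.226/14.47816|) = 0.8943 degrees (acute angle)

0.8943 degrees


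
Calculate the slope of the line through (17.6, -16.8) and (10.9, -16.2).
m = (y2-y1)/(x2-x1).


dy = -16.2 + 16.8 = 0.6
dx = 10.9 - 17.6 = -6.7
m = 0.6/(-6.7) = -0.0896

m = -0.0896


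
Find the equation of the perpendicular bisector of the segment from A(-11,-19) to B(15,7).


Midpoint = (2, -6)
Slope of AB = dy/dx = 26/26 = 1.0000
Perp slope = -dx/dy = -26/26 = -1.0000
b = My - (perp slope)*Mx = -6 + (26*2)/26 = -6 + 2.0000 = -4.0000

y = -1.0000x - 4.0000


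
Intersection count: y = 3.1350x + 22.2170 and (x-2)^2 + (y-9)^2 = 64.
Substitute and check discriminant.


Substitute y = 3.1350x + 22.2170: (x-2)^2 + (3.1350x+22.2170-9)^2 = 64
Expand to Ax^2 + Bx + C = 0, where b-k = 13.217
A = 1+m^2 = 10.828225
B = 2(m(b-k) - h) = 2(3.1350*13.217 - 2) = 78.87059
C = h^2 + (b-k)^2 - r^2 = 4 + 174.689089 - 64 = 114.689089
disc = B^2-4AC = 6220.5700 - 4967.5170 = 1253.0530
disc > 0

2 intersection points


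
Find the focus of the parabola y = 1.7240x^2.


a = 1.7240
4a = 6.8960
focus = (0, 1/6.8960) = (0, 0.1450)

Focus = (0, 0.1450)


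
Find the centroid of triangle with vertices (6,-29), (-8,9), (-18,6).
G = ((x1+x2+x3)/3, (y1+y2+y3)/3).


Gx = (6- 8- 18)/3 = -20/3 = -6.6667
Gy = (-29+9+6)/3 = -14/3 = -4.6667

G = (-6.6667, -4.6667)


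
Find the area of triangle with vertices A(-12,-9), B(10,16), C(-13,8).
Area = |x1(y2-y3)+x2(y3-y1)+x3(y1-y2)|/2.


-12*(16-8) = -96
10*(8+ 9) = 170
-13*(-9-16) = 325
sum = 399
Area = |399|/2 = 199.5000

199.5000 sq units


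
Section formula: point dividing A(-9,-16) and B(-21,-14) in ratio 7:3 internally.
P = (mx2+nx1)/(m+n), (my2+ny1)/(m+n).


Px = (7*(-21) + 3*(-9))/10 = -174/10 = -17.4000
Py = (7*(-14) + 3*(-16))/10 = -146/10 = -14.6000

P = (-17.4000, -14.6000)


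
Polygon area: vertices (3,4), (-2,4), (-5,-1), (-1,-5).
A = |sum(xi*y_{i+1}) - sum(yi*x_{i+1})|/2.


sum(xi*y_{i+1}) = 3*4 - 2*(-1) - 5*(-5) - 1*4 = 35
sum(yi*x_{i+1}) = 4*(-2) + 4*(-5) - 1*(-1) - 5*3 = -42
Area = |35 + 42|/2 = 77/2 = 38.5000

38.5000 sq units


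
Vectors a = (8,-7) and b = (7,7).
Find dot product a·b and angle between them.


a·b = 8*7 - 7*7 = 56 - 49 = 7
|a| = sqrt(64+49) = 10.6301
|b| = sqrt(49+49) = 9.8995
cos(theta) = 7/(sqrt(113)*sqrt(98)) = 7/sqrt(11074) = 0.066519
theta = arccos(7/sqrt(11074)) = 86.1859 degrees

a·b = 7, theta = 86.1859 deg


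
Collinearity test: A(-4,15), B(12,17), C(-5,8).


-4*(17-8) + 12*(8-15) - 5*(15-17)
= -36 - 84 + 10 = -110

No, not collinear (determinant = -110)


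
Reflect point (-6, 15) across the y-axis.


Reflection rule for y-axis: (-x, y)
(-6, 15) -> (6, 15)

(6, 15)


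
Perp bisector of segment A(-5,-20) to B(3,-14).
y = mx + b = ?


Midpoint = (-1, -17)
Slope of AB = dy/dx = 6/8 = 0.7500
Perp slope = -dx/dy = -8/6 = -1.3333
b = My - (perp slope)*Mx = -17 + (8*(-1))/6 = -17 - 1.3333 = -18.3333

y = -1.3333x - 18.3333


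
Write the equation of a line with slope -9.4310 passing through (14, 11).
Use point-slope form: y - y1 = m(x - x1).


y - 11 = -9.4310(x - 14)
y = -9.4310x + 11 + 9.4310*14
y = -9.4310x + 143.0340

y = -9.4310x + 143.0340


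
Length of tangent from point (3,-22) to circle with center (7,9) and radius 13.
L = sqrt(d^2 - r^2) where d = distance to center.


d = sqrt((3-7)^2 + (-22-9)^2) = sqrt(16+961) = 31.2570
L = sqrt(977.0000 - 169) = sqrt(808.0000) = 28.4253

28.4253


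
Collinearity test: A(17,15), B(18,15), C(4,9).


17*(15-9) + 18*(9-15) + 4*(15-15)
= 102 - 108 + 0 = -6

No, not collinear (determinant = -6)


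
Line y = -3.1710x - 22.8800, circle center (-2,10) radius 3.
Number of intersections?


Substitute y = -3.1710x - 22.8800: (x+ 2)^2 + (-3.1710x- 22.8800-10)^2 = 9
Expand to Ax^2 + Bx + C = 0, where b-k = -32.88
A = 1+m^2 = 11.055241
B = 2(m(b-k) - h) = 2(-3.1710*(-32.88) + 2) = 212.52496
C = h^2 + (b-k)^2 - r^2 = 4 + 1081.0944 - 9 = 1076.0944
disc = B^2-4AC = 45166.8586 - 47585.9317 = -2419.0731
disc < 0

0 intersection points


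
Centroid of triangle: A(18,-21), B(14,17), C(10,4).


Gx = (18+14+10)/3 = 42/3 = 14.0000
Gy = (-21+17+4)/3 = 0/3 = 0

G = (14.0000, 0)


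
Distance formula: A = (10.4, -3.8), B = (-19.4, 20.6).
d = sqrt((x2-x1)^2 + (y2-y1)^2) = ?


dx = -19.4 - 10.4 = -29.8
dy = 20.6 + 3.8 = 24.4
d = sqrt(888.04 + 595.36) = sqrt(1483.4) = 38.5149

38.5149


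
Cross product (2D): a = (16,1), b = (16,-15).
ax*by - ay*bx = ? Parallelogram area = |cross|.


cross = 16*(-15) - 1*16 = -240 - 16 = -256
Parallelogram area = |-256| = 256

cross = -256, parallelogram area = 256


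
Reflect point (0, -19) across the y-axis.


Reflection rule for y-axis: (-x, y)
(0, -19) -> (0, -19)

(0, -19)


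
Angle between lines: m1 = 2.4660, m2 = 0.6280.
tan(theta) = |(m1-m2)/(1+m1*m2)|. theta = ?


m1-m2 = 1.838
1+m1*m2 = 2.548648
tan(theta) = |1.838/2.548648| = 0.721167
theta = arctan(|1.838/2.548648|) = 35.7979 degrees (acute angle)

35.7979 degrees


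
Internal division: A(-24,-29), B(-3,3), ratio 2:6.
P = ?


Px = (2*(-3) + 6*(-24))/8 = -150/8 = -18.7500
Py = (2*3 + 6*(-29))/8 = -168/8 = -21.0000

P = (-18.7500, -21.0000)


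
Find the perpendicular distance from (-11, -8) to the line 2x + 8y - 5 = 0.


|2*(-11) + 8*(-8) - 5| = |-91| = 91
sqrt(4 + 64) = sqrt(68) = 8.2462
d = 91/sqrt(68) = 11.0354

11.0354


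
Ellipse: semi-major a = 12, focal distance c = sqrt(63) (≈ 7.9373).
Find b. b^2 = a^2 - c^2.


b^2 = 12^2 - (sqrt(63))^2 = 144 - 63 = 81
b = sqrt(81) = 9

b = 9


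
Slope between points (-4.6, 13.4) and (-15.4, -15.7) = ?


dy = -15.7 - 13.4 = -29.1
dx = -15.4 + 4.6 = -10.8
m = -29.1/(-10.8) = 2.6944

m = 2.6944


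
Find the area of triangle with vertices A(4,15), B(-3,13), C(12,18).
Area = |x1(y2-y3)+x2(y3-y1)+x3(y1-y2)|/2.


4*(13-18) = -20
-3*(18-15) = -9
12*(15-13) = 24
sum = -5
Area = |-5|/2 = 2.5000

2.5000 sq units


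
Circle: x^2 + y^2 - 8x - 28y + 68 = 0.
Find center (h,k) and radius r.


h = -D/2 = 8/2 = 4
k = -E/2 = 28/2 = 14
r^2 = h^2 + k^2 - F = 16 + 196 - 68 = 144
r = 12

Center (4, 14), radius = 12


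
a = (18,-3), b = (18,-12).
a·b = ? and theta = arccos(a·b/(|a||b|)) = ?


a·b = 18*18 - 3*(-12) = 324 + 36 = 360
|a| = sqrt(324+9) = 18.2483
|b| = sqrt(324+144) = 21.6333
cos(theta) = 360/(sqrt(333)*sqrt(468)) = 360/sqrt(155844) = 0.911922
theta = arccos(360/sqrt(155844)) = 24.2277 degrees

a·b = 360, theta = 24.2277 deg


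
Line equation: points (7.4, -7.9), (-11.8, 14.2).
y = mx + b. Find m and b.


m = (22.1)/(-19.2) = -1.1510
b = y1 - m*x1 = -7.9 - (22.1*7.4)/(-19.2) = -7.9 + 8.5177 = 0.6177

y = -1.1510x + 0.6177


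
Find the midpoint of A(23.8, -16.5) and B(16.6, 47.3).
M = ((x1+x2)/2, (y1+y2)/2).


Mx = (23.8 + 16.6)/2 = 40.4/2 = 20.2000
My = (-16.5 + 47.3)/2 = 30.8/2 = 15.4000

(20.2000, 15.4000)


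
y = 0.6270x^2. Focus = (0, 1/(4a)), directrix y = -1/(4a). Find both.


a = 0.6270
1/(4a) = 0.3987
Focus = (0, 0.3987)
Directrix: y = -0.3987

Focus = (0, 0.3987), Directrix: y = -0.3987


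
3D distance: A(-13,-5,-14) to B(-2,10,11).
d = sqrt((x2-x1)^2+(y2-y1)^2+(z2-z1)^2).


dx=11, dy=15, dz=25
d = sqrt(121+225+625) = sqrt(971) = 31.1609

31.1609


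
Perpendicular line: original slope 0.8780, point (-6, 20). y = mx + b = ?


Perpendicular slope = -1/m1 = -1/0.8780 = -1.1390
b2 = y0 - m2*x0 = 20 - 6/0.8780 = 20 - 6.8337 = 13.1663

y = -1.1390x + 13.1663


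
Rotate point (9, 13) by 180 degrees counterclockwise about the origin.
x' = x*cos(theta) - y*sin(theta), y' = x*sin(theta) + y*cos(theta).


cos(180) = -1, sin(180) = 0
x' = 9*(-1) - 13*0 = -9
y' = 9*0 + 13*(-1) = -13

(-9, -13)


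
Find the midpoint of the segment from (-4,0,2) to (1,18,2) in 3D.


Mx = (-4+1)/2 = -1.5000
My = (0+18)/2 = 9.0000
Mz = (2+2)/2 = 2.0000

M = (-1.5000, 9.0000, 2.0000)


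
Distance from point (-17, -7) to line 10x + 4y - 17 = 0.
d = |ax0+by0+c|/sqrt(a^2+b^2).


|10*(-17) + 4*(-7) - 17| = |-215| = 215
sqrt(100 + 16) = sqrt(116) = 10.7703
d = 215/sqrt(116) = 19.9622

19.9622


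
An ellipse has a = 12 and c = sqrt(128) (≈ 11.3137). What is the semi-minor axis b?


b^2 = 12^2 - (sqrt(128))^2 = 144 - 128 = 16
b = sqrt(16) = 4

b = 4


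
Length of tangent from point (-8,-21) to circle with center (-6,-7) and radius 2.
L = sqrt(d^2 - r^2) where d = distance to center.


d = sqrt((-8+ 6)^2 + (-21+ 7)^2) = sqrt(4+196) = 14.1421
L = sqrt(200.0000 - 4) = sqrt(196.0000) = 14.0000

14.0000
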